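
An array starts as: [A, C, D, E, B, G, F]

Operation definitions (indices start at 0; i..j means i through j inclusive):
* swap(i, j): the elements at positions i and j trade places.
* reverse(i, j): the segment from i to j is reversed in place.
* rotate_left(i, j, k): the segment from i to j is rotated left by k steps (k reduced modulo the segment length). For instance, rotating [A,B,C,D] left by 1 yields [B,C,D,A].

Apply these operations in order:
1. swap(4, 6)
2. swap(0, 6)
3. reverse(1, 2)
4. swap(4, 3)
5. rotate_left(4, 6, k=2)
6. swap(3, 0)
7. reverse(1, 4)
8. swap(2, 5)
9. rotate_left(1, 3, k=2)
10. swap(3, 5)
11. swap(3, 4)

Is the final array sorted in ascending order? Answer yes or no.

After 1 (swap(4, 6)): [A, C, D, E, F, G, B]
After 2 (swap(0, 6)): [B, C, D, E, F, G, A]
After 3 (reverse(1, 2)): [B, D, C, E, F, G, A]
After 4 (swap(4, 3)): [B, D, C, F, E, G, A]
After 5 (rotate_left(4, 6, k=2)): [B, D, C, F, A, E, G]
After 6 (swap(3, 0)): [F, D, C, B, A, E, G]
After 7 (reverse(1, 4)): [F, A, B, C, D, E, G]
After 8 (swap(2, 5)): [F, A, E, C, D, B, G]
After 9 (rotate_left(1, 3, k=2)): [F, C, A, E, D, B, G]
After 10 (swap(3, 5)): [F, C, A, B, D, E, G]
After 11 (swap(3, 4)): [F, C, A, D, B, E, G]

Answer: no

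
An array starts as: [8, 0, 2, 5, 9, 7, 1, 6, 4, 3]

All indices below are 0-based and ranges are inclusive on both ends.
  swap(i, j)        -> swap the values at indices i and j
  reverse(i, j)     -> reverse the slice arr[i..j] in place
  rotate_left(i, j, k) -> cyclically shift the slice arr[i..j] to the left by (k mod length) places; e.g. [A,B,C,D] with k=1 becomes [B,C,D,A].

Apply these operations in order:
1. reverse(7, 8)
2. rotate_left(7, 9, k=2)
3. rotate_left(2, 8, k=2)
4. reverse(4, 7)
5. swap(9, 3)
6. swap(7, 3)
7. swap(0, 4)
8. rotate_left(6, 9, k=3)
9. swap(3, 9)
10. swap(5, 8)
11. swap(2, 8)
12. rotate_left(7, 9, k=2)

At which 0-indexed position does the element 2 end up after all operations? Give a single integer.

After 1 (reverse(7, 8)): [8, 0, 2, 5, 9, 7, 1, 4, 6, 3]
After 2 (rotate_left(7, 9, k=2)): [8, 0, 2, 5, 9, 7, 1, 3, 4, 6]
After 3 (rotate_left(2, 8, k=2)): [8, 0, 9, 7, 1, 3, 4, 2, 5, 6]
After 4 (reverse(4, 7)): [8, 0, 9, 7, 2, 4, 3, 1, 5, 6]
After 5 (swap(9, 3)): [8, 0, 9, 6, 2, 4, 3, 1, 5, 7]
After 6 (swap(7, 3)): [8, 0, 9, 1, 2, 4, 3, 6, 5, 7]
After 7 (swap(0, 4)): [2, 0, 9, 1, 8, 4, 3, 6, 5, 7]
After 8 (rotate_left(6, 9, k=3)): [2, 0, 9, 1, 8, 4, 7, 3, 6, 5]
After 9 (swap(3, 9)): [2, 0, 9, 5, 8, 4, 7, 3, 6, 1]
After 10 (swap(5, 8)): [2, 0, 9, 5, 8, 6, 7, 3, 4, 1]
After 11 (swap(2, 8)): [2, 0, 4, 5, 8, 6, 7, 3, 9, 1]
After 12 (rotate_left(7, 9, k=2)): [2, 0, 4, 5, 8, 6, 7, 1, 3, 9]

Answer: 0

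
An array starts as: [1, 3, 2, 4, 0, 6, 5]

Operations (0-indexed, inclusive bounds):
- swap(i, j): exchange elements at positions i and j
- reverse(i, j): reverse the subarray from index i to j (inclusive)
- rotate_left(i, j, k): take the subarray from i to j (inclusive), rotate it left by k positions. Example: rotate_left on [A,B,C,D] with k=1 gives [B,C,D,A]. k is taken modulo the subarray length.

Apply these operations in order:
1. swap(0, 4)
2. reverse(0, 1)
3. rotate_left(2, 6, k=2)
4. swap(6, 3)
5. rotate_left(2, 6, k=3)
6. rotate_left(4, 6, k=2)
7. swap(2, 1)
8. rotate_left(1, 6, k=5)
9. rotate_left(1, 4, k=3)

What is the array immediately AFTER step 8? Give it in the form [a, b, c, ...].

After 1 (swap(0, 4)): [0, 3, 2, 4, 1, 6, 5]
After 2 (reverse(0, 1)): [3, 0, 2, 4, 1, 6, 5]
After 3 (rotate_left(2, 6, k=2)): [3, 0, 1, 6, 5, 2, 4]
After 4 (swap(6, 3)): [3, 0, 1, 4, 5, 2, 6]
After 5 (rotate_left(2, 6, k=3)): [3, 0, 2, 6, 1, 4, 5]
After 6 (rotate_left(4, 6, k=2)): [3, 0, 2, 6, 5, 1, 4]
After 7 (swap(2, 1)): [3, 2, 0, 6, 5, 1, 4]
After 8 (rotate_left(1, 6, k=5)): [3, 4, 2, 0, 6, 5, 1]

Answer: [3, 4, 2, 0, 6, 5, 1]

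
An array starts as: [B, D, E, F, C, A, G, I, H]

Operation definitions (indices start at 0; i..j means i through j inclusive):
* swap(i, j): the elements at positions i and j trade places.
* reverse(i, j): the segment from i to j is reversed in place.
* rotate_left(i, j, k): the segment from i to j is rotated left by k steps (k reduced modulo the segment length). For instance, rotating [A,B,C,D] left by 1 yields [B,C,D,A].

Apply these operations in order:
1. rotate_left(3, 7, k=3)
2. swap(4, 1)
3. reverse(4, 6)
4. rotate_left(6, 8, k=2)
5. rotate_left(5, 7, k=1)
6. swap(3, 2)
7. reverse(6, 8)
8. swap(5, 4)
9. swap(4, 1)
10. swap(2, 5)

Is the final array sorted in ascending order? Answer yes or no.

Answer: no

Derivation:
After 1 (rotate_left(3, 7, k=3)): [B, D, E, G, I, F, C, A, H]
After 2 (swap(4, 1)): [B, I, E, G, D, F, C, A, H]
After 3 (reverse(4, 6)): [B, I, E, G, C, F, D, A, H]
After 4 (rotate_left(6, 8, k=2)): [B, I, E, G, C, F, H, D, A]
After 5 (rotate_left(5, 7, k=1)): [B, I, E, G, C, H, D, F, A]
After 6 (swap(3, 2)): [B, I, G, E, C, H, D, F, A]
After 7 (reverse(6, 8)): [B, I, G, E, C, H, A, F, D]
After 8 (swap(5, 4)): [B, I, G, E, H, C, A, F, D]
After 9 (swap(4, 1)): [B, H, G, E, I, C, A, F, D]
After 10 (swap(2, 5)): [B, H, C, E, I, G, A, F, D]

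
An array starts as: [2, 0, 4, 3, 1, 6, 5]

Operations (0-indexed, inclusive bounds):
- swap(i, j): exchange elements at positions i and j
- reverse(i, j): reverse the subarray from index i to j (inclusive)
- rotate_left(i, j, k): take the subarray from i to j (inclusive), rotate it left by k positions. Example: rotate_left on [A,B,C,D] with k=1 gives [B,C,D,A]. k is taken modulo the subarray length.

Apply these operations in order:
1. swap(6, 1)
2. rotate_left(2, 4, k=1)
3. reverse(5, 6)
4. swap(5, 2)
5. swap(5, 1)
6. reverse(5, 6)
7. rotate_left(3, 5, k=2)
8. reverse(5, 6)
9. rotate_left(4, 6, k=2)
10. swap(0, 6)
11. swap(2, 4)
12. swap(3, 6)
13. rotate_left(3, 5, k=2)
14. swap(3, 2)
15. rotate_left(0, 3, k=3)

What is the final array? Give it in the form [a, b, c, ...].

Answer: [4, 5, 3, 1, 2, 0, 6]

Derivation:
After 1 (swap(6, 1)): [2, 5, 4, 3, 1, 6, 0]
After 2 (rotate_left(2, 4, k=1)): [2, 5, 3, 1, 4, 6, 0]
After 3 (reverse(5, 6)): [2, 5, 3, 1, 4, 0, 6]
After 4 (swap(5, 2)): [2, 5, 0, 1, 4, 3, 6]
After 5 (swap(5, 1)): [2, 3, 0, 1, 4, 5, 6]
After 6 (reverse(5, 6)): [2, 3, 0, 1, 4, 6, 5]
After 7 (rotate_left(3, 5, k=2)): [2, 3, 0, 6, 1, 4, 5]
After 8 (reverse(5, 6)): [2, 3, 0, 6, 1, 5, 4]
After 9 (rotate_left(4, 6, k=2)): [2, 3, 0, 6, 4, 1, 5]
After 10 (swap(0, 6)): [5, 3, 0, 6, 4, 1, 2]
After 11 (swap(2, 4)): [5, 3, 4, 6, 0, 1, 2]
After 12 (swap(3, 6)): [5, 3, 4, 2, 0, 1, 6]
After 13 (rotate_left(3, 5, k=2)): [5, 3, 4, 1, 2, 0, 6]
After 14 (swap(3, 2)): [5, 3, 1, 4, 2, 0, 6]
After 15 (rotate_left(0, 3, k=3)): [4, 5, 3, 1, 2, 0, 6]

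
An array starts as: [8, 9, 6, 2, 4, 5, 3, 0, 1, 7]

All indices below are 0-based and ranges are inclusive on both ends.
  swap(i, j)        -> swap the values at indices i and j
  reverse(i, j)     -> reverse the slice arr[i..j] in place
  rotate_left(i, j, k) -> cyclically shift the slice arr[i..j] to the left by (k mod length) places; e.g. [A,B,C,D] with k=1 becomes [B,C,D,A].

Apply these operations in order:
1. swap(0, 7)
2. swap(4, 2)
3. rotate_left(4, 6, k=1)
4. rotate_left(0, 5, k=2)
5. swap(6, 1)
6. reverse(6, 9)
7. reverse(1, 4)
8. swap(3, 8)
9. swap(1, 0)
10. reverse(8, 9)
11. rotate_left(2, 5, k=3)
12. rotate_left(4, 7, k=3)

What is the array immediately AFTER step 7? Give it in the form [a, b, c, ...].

After 1 (swap(0, 7)): [0, 9, 6, 2, 4, 5, 3, 8, 1, 7]
After 2 (swap(4, 2)): [0, 9, 4, 2, 6, 5, 3, 8, 1, 7]
After 3 (rotate_left(4, 6, k=1)): [0, 9, 4, 2, 5, 3, 6, 8, 1, 7]
After 4 (rotate_left(0, 5, k=2)): [4, 2, 5, 3, 0, 9, 6, 8, 1, 7]
After 5 (swap(6, 1)): [4, 6, 5, 3, 0, 9, 2, 8, 1, 7]
After 6 (reverse(6, 9)): [4, 6, 5, 3, 0, 9, 7, 1, 8, 2]
After 7 (reverse(1, 4)): [4, 0, 3, 5, 6, 9, 7, 1, 8, 2]

Answer: [4, 0, 3, 5, 6, 9, 7, 1, 8, 2]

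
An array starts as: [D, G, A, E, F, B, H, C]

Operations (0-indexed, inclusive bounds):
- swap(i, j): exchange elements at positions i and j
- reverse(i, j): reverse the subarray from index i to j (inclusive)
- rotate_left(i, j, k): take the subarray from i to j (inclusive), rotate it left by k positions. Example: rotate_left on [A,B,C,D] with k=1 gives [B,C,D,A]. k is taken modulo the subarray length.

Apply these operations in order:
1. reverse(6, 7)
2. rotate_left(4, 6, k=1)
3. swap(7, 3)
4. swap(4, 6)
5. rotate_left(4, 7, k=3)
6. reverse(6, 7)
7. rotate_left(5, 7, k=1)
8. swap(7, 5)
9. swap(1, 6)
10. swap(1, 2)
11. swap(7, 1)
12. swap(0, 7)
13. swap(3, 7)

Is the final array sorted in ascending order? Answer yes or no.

Answer: yes

Derivation:
After 1 (reverse(6, 7)): [D, G, A, E, F, B, C, H]
After 2 (rotate_left(4, 6, k=1)): [D, G, A, E, B, C, F, H]
After 3 (swap(7, 3)): [D, G, A, H, B, C, F, E]
After 4 (swap(4, 6)): [D, G, A, H, F, C, B, E]
After 5 (rotate_left(4, 7, k=3)): [D, G, A, H, E, F, C, B]
After 6 (reverse(6, 7)): [D, G, A, H, E, F, B, C]
After 7 (rotate_left(5, 7, k=1)): [D, G, A, H, E, B, C, F]
After 8 (swap(7, 5)): [D, G, A, H, E, F, C, B]
After 9 (swap(1, 6)): [D, C, A, H, E, F, G, B]
After 10 (swap(1, 2)): [D, A, C, H, E, F, G, B]
After 11 (swap(7, 1)): [D, B, C, H, E, F, G, A]
After 12 (swap(0, 7)): [A, B, C, H, E, F, G, D]
After 13 (swap(3, 7)): [A, B, C, D, E, F, G, H]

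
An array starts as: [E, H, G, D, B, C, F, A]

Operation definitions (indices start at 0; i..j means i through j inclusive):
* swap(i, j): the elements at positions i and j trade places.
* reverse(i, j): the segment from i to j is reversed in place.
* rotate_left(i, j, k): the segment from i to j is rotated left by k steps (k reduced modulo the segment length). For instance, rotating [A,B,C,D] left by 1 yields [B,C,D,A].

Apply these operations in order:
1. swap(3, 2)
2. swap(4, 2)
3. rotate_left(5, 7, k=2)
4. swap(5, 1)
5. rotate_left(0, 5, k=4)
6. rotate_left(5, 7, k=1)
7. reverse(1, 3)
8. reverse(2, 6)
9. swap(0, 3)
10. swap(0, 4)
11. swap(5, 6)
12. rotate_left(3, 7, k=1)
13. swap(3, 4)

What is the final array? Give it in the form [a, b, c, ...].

After 1 (swap(3, 2)): [E, H, D, G, B, C, F, A]
After 2 (swap(4, 2)): [E, H, B, G, D, C, F, A]
After 3 (rotate_left(5, 7, k=2)): [E, H, B, G, D, A, C, F]
After 4 (swap(5, 1)): [E, A, B, G, D, H, C, F]
After 5 (rotate_left(0, 5, k=4)): [D, H, E, A, B, G, C, F]
After 6 (rotate_left(5, 7, k=1)): [D, H, E, A, B, C, F, G]
After 7 (reverse(1, 3)): [D, A, E, H, B, C, F, G]
After 8 (reverse(2, 6)): [D, A, F, C, B, H, E, G]
After 9 (swap(0, 3)): [C, A, F, D, B, H, E, G]
After 10 (swap(0, 4)): [B, A, F, D, C, H, E, G]
After 11 (swap(5, 6)): [B, A, F, D, C, E, H, G]
After 12 (rotate_left(3, 7, k=1)): [B, A, F, C, E, H, G, D]
After 13 (swap(3, 4)): [B, A, F, E, C, H, G, D]

Answer: [B, A, F, E, C, H, G, D]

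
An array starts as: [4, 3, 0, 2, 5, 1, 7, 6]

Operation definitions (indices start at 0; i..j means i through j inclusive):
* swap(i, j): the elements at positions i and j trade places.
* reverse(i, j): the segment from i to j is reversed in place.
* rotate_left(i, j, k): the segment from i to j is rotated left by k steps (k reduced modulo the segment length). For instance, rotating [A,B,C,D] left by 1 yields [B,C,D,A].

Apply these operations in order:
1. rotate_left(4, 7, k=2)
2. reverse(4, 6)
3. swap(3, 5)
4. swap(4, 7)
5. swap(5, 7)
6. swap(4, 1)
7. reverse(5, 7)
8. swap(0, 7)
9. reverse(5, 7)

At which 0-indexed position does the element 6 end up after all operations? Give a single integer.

After 1 (rotate_left(4, 7, k=2)): [4, 3, 0, 2, 7, 6, 5, 1]
After 2 (reverse(4, 6)): [4, 3, 0, 2, 5, 6, 7, 1]
After 3 (swap(3, 5)): [4, 3, 0, 6, 5, 2, 7, 1]
After 4 (swap(4, 7)): [4, 3, 0, 6, 1, 2, 7, 5]
After 5 (swap(5, 7)): [4, 3, 0, 6, 1, 5, 7, 2]
After 6 (swap(4, 1)): [4, 1, 0, 6, 3, 5, 7, 2]
After 7 (reverse(5, 7)): [4, 1, 0, 6, 3, 2, 7, 5]
After 8 (swap(0, 7)): [5, 1, 0, 6, 3, 2, 7, 4]
After 9 (reverse(5, 7)): [5, 1, 0, 6, 3, 4, 7, 2]

Answer: 3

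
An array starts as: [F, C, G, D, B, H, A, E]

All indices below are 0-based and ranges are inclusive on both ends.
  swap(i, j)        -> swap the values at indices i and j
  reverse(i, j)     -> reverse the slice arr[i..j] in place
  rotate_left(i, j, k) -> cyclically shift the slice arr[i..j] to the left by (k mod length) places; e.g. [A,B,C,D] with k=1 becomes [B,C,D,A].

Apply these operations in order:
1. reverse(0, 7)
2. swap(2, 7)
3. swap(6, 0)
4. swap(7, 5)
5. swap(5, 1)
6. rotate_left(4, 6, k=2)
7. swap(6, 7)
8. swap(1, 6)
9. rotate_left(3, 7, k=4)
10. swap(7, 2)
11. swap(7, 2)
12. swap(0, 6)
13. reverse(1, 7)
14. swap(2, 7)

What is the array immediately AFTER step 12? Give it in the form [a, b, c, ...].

Answer: [D, G, F, A, B, E, C, H]

Derivation:
After 1 (reverse(0, 7)): [E, A, H, B, D, G, C, F]
After 2 (swap(2, 7)): [E, A, F, B, D, G, C, H]
After 3 (swap(6, 0)): [C, A, F, B, D, G, E, H]
After 4 (swap(7, 5)): [C, A, F, B, D, H, E, G]
After 5 (swap(5, 1)): [C, H, F, B, D, A, E, G]
After 6 (rotate_left(4, 6, k=2)): [C, H, F, B, E, D, A, G]
After 7 (swap(6, 7)): [C, H, F, B, E, D, G, A]
After 8 (swap(1, 6)): [C, G, F, B, E, D, H, A]
After 9 (rotate_left(3, 7, k=4)): [C, G, F, A, B, E, D, H]
After 10 (swap(7, 2)): [C, G, H, A, B, E, D, F]
After 11 (swap(7, 2)): [C, G, F, A, B, E, D, H]
After 12 (swap(0, 6)): [D, G, F, A, B, E, C, H]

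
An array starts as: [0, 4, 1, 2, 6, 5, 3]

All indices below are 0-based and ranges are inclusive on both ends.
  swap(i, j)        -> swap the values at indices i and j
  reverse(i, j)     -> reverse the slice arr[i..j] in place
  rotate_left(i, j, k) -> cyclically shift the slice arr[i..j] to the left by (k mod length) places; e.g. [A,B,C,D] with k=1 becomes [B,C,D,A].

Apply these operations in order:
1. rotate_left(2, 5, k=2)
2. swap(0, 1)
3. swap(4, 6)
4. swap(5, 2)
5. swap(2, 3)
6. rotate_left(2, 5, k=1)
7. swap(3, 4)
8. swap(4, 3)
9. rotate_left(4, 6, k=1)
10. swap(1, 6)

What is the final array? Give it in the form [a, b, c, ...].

After 1 (rotate_left(2, 5, k=2)): [0, 4, 6, 5, 1, 2, 3]
After 2 (swap(0, 1)): [4, 0, 6, 5, 1, 2, 3]
After 3 (swap(4, 6)): [4, 0, 6, 5, 3, 2, 1]
After 4 (swap(5, 2)): [4, 0, 2, 5, 3, 6, 1]
After 5 (swap(2, 3)): [4, 0, 5, 2, 3, 6, 1]
After 6 (rotate_left(2, 5, k=1)): [4, 0, 2, 3, 6, 5, 1]
After 7 (swap(3, 4)): [4, 0, 2, 6, 3, 5, 1]
After 8 (swap(4, 3)): [4, 0, 2, 3, 6, 5, 1]
After 9 (rotate_left(4, 6, k=1)): [4, 0, 2, 3, 5, 1, 6]
After 10 (swap(1, 6)): [4, 6, 2, 3, 5, 1, 0]

Answer: [4, 6, 2, 3, 5, 1, 0]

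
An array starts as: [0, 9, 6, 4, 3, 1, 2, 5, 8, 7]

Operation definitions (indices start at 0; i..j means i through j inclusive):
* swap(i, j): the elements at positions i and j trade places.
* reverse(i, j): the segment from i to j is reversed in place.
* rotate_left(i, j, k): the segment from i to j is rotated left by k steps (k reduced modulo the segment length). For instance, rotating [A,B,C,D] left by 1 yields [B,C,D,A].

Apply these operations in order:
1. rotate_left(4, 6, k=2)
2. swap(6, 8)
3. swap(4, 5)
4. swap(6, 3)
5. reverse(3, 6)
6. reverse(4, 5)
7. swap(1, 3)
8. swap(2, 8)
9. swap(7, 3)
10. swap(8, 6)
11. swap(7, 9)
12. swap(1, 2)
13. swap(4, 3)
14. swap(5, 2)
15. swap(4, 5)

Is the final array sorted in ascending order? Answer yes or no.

Answer: yes

Derivation:
After 1 (rotate_left(4, 6, k=2)): [0, 9, 6, 4, 2, 3, 1, 5, 8, 7]
After 2 (swap(6, 8)): [0, 9, 6, 4, 2, 3, 8, 5, 1, 7]
After 3 (swap(4, 5)): [0, 9, 6, 4, 3, 2, 8, 5, 1, 7]
After 4 (swap(6, 3)): [0, 9, 6, 8, 3, 2, 4, 5, 1, 7]
After 5 (reverse(3, 6)): [0, 9, 6, 4, 2, 3, 8, 5, 1, 7]
After 6 (reverse(4, 5)): [0, 9, 6, 4, 3, 2, 8, 5, 1, 7]
After 7 (swap(1, 3)): [0, 4, 6, 9, 3, 2, 8, 5, 1, 7]
After 8 (swap(2, 8)): [0, 4, 1, 9, 3, 2, 8, 5, 6, 7]
After 9 (swap(7, 3)): [0, 4, 1, 5, 3, 2, 8, 9, 6, 7]
After 10 (swap(8, 6)): [0, 4, 1, 5, 3, 2, 6, 9, 8, 7]
After 11 (swap(7, 9)): [0, 4, 1, 5, 3, 2, 6, 7, 8, 9]
After 12 (swap(1, 2)): [0, 1, 4, 5, 3, 2, 6, 7, 8, 9]
After 13 (swap(4, 3)): [0, 1, 4, 3, 5, 2, 6, 7, 8, 9]
After 14 (swap(5, 2)): [0, 1, 2, 3, 5, 4, 6, 7, 8, 9]
After 15 (swap(4, 5)): [0, 1, 2, 3, 4, 5, 6, 7, 8, 9]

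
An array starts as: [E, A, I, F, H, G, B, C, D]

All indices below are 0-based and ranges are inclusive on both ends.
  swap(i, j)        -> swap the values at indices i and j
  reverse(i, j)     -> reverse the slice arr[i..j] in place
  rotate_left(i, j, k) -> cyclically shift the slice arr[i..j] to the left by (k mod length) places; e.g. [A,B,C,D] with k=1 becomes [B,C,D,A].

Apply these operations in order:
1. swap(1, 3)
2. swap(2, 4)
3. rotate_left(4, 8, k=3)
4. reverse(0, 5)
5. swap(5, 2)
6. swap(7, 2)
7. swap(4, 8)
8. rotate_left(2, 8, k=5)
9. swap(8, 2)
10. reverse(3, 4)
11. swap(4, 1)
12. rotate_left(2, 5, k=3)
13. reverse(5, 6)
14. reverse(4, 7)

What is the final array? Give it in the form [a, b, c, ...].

After 1 (swap(1, 3)): [E, F, I, A, H, G, B, C, D]
After 2 (swap(2, 4)): [E, F, H, A, I, G, B, C, D]
After 3 (rotate_left(4, 8, k=3)): [E, F, H, A, C, D, I, G, B]
After 4 (reverse(0, 5)): [D, C, A, H, F, E, I, G, B]
After 5 (swap(5, 2)): [D, C, E, H, F, A, I, G, B]
After 6 (swap(7, 2)): [D, C, G, H, F, A, I, E, B]
After 7 (swap(4, 8)): [D, C, G, H, B, A, I, E, F]
After 8 (rotate_left(2, 8, k=5)): [D, C, E, F, G, H, B, A, I]
After 9 (swap(8, 2)): [D, C, I, F, G, H, B, A, E]
After 10 (reverse(3, 4)): [D, C, I, G, F, H, B, A, E]
After 11 (swap(4, 1)): [D, F, I, G, C, H, B, A, E]
After 12 (rotate_left(2, 5, k=3)): [D, F, H, I, G, C, B, A, E]
After 13 (reverse(5, 6)): [D, F, H, I, G, B, C, A, E]
After 14 (reverse(4, 7)): [D, F, H, I, A, C, B, G, E]

Answer: [D, F, H, I, A, C, B, G, E]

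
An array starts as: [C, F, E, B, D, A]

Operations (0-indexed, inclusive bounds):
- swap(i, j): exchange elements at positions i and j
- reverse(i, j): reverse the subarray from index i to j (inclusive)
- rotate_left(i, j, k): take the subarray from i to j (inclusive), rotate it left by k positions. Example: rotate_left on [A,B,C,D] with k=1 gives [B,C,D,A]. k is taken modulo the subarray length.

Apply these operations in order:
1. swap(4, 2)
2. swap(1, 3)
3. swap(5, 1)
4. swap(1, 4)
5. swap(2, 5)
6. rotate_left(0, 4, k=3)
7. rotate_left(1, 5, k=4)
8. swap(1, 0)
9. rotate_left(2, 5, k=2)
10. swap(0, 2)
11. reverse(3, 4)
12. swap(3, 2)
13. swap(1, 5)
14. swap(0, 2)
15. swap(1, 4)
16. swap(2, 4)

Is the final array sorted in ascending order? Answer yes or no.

After 1 (swap(4, 2)): [C, F, D, B, E, A]
After 2 (swap(1, 3)): [C, B, D, F, E, A]
After 3 (swap(5, 1)): [C, A, D, F, E, B]
After 4 (swap(1, 4)): [C, E, D, F, A, B]
After 5 (swap(2, 5)): [C, E, B, F, A, D]
After 6 (rotate_left(0, 4, k=3)): [F, A, C, E, B, D]
After 7 (rotate_left(1, 5, k=4)): [F, D, A, C, E, B]
After 8 (swap(1, 0)): [D, F, A, C, E, B]
After 9 (rotate_left(2, 5, k=2)): [D, F, E, B, A, C]
After 10 (swap(0, 2)): [E, F, D, B, A, C]
After 11 (reverse(3, 4)): [E, F, D, A, B, C]
After 12 (swap(3, 2)): [E, F, A, D, B, C]
After 13 (swap(1, 5)): [E, C, A, D, B, F]
After 14 (swap(0, 2)): [A, C, E, D, B, F]
After 15 (swap(1, 4)): [A, B, E, D, C, F]
After 16 (swap(2, 4)): [A, B, C, D, E, F]

Answer: yes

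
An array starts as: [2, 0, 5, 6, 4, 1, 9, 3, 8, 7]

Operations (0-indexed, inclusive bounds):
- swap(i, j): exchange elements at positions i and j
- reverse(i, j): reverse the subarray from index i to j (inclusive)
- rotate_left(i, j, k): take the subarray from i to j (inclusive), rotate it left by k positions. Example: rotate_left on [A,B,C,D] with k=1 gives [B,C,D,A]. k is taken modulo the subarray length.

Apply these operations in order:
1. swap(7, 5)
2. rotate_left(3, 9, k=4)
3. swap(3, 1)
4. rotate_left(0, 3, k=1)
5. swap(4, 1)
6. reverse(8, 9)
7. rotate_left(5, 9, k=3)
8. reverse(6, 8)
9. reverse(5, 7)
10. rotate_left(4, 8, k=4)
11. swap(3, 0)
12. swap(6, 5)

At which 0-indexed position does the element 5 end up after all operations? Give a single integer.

Answer: 6

Derivation:
After 1 (swap(7, 5)): [2, 0, 5, 6, 4, 3, 9, 1, 8, 7]
After 2 (rotate_left(3, 9, k=4)): [2, 0, 5, 1, 8, 7, 6, 4, 3, 9]
After 3 (swap(3, 1)): [2, 1, 5, 0, 8, 7, 6, 4, 3, 9]
After 4 (rotate_left(0, 3, k=1)): [1, 5, 0, 2, 8, 7, 6, 4, 3, 9]
After 5 (swap(4, 1)): [1, 8, 0, 2, 5, 7, 6, 4, 3, 9]
After 6 (reverse(8, 9)): [1, 8, 0, 2, 5, 7, 6, 4, 9, 3]
After 7 (rotate_left(5, 9, k=3)): [1, 8, 0, 2, 5, 9, 3, 7, 6, 4]
After 8 (reverse(6, 8)): [1, 8, 0, 2, 5, 9, 6, 7, 3, 4]
After 9 (reverse(5, 7)): [1, 8, 0, 2, 5, 7, 6, 9, 3, 4]
After 10 (rotate_left(4, 8, k=4)): [1, 8, 0, 2, 3, 5, 7, 6, 9, 4]
After 11 (swap(3, 0)): [2, 8, 0, 1, 3, 5, 7, 6, 9, 4]
After 12 (swap(6, 5)): [2, 8, 0, 1, 3, 7, 5, 6, 9, 4]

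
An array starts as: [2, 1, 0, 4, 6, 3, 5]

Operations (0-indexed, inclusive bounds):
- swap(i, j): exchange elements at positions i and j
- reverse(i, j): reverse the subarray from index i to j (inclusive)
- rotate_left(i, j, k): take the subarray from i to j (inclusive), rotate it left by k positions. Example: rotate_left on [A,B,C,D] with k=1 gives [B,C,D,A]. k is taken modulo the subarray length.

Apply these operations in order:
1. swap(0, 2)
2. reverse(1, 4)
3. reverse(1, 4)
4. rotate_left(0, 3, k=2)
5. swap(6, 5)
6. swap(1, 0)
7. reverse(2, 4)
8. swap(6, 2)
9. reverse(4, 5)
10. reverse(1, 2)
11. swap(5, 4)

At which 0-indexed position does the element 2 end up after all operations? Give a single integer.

After 1 (swap(0, 2)): [0, 1, 2, 4, 6, 3, 5]
After 2 (reverse(1, 4)): [0, 6, 4, 2, 1, 3, 5]
After 3 (reverse(1, 4)): [0, 1, 2, 4, 6, 3, 5]
After 4 (rotate_left(0, 3, k=2)): [2, 4, 0, 1, 6, 3, 5]
After 5 (swap(6, 5)): [2, 4, 0, 1, 6, 5, 3]
After 6 (swap(1, 0)): [4, 2, 0, 1, 6, 5, 3]
After 7 (reverse(2, 4)): [4, 2, 6, 1, 0, 5, 3]
After 8 (swap(6, 2)): [4, 2, 3, 1, 0, 5, 6]
After 9 (reverse(4, 5)): [4, 2, 3, 1, 5, 0, 6]
After 10 (reverse(1, 2)): [4, 3, 2, 1, 5, 0, 6]
After 11 (swap(5, 4)): [4, 3, 2, 1, 0, 5, 6]

Answer: 2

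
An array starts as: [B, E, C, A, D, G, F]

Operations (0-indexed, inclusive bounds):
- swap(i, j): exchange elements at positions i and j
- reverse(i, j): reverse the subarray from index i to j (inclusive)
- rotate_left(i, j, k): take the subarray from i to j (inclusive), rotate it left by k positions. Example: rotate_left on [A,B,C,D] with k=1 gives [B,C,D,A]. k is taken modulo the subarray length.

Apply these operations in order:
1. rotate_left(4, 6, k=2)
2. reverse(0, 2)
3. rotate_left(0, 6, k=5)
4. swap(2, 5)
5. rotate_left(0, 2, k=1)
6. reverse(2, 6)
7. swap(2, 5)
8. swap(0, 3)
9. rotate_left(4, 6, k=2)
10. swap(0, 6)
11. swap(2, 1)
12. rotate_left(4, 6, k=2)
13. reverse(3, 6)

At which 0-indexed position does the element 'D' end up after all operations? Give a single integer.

After 1 (rotate_left(4, 6, k=2)): [B, E, C, A, F, D, G]
After 2 (reverse(0, 2)): [C, E, B, A, F, D, G]
After 3 (rotate_left(0, 6, k=5)): [D, G, C, E, B, A, F]
After 4 (swap(2, 5)): [D, G, A, E, B, C, F]
After 5 (rotate_left(0, 2, k=1)): [G, A, D, E, B, C, F]
After 6 (reverse(2, 6)): [G, A, F, C, B, E, D]
After 7 (swap(2, 5)): [G, A, E, C, B, F, D]
After 8 (swap(0, 3)): [C, A, E, G, B, F, D]
After 9 (rotate_left(4, 6, k=2)): [C, A, E, G, D, B, F]
After 10 (swap(0, 6)): [F, A, E, G, D, B, C]
After 11 (swap(2, 1)): [F, E, A, G, D, B, C]
After 12 (rotate_left(4, 6, k=2)): [F, E, A, G, C, D, B]
After 13 (reverse(3, 6)): [F, E, A, B, D, C, G]

Answer: 4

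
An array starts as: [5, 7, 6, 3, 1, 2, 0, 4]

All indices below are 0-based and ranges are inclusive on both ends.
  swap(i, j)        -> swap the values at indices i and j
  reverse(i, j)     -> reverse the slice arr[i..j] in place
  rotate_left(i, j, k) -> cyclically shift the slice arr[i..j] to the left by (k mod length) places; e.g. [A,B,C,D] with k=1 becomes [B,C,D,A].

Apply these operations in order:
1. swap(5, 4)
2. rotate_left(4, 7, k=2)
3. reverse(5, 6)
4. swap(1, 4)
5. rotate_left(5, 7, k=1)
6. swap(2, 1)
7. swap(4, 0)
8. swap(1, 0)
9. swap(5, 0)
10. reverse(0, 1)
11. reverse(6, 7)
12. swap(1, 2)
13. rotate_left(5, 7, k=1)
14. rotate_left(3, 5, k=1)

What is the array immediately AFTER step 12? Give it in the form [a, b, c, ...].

Answer: [7, 0, 4, 3, 5, 6, 2, 1]

Derivation:
After 1 (swap(5, 4)): [5, 7, 6, 3, 2, 1, 0, 4]
After 2 (rotate_left(4, 7, k=2)): [5, 7, 6, 3, 0, 4, 2, 1]
After 3 (reverse(5, 6)): [5, 7, 6, 3, 0, 2, 4, 1]
After 4 (swap(1, 4)): [5, 0, 6, 3, 7, 2, 4, 1]
After 5 (rotate_left(5, 7, k=1)): [5, 0, 6, 3, 7, 4, 1, 2]
After 6 (swap(2, 1)): [5, 6, 0, 3, 7, 4, 1, 2]
After 7 (swap(4, 0)): [7, 6, 0, 3, 5, 4, 1, 2]
After 8 (swap(1, 0)): [6, 7, 0, 3, 5, 4, 1, 2]
After 9 (swap(5, 0)): [4, 7, 0, 3, 5, 6, 1, 2]
After 10 (reverse(0, 1)): [7, 4, 0, 3, 5, 6, 1, 2]
After 11 (reverse(6, 7)): [7, 4, 0, 3, 5, 6, 2, 1]
After 12 (swap(1, 2)): [7, 0, 4, 3, 5, 6, 2, 1]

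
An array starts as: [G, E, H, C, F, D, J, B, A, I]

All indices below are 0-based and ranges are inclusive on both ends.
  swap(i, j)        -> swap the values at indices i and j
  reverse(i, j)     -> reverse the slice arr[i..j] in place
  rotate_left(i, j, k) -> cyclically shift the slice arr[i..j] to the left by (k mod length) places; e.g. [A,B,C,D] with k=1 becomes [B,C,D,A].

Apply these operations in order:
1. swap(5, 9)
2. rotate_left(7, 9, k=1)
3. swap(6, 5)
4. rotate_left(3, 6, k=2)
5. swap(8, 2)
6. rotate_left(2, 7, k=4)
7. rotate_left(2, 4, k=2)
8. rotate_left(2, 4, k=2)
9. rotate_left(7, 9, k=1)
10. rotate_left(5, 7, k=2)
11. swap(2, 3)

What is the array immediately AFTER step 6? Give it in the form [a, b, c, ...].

After 1 (swap(5, 9)): [G, E, H, C, F, I, J, B, A, D]
After 2 (rotate_left(7, 9, k=1)): [G, E, H, C, F, I, J, A, D, B]
After 3 (swap(6, 5)): [G, E, H, C, F, J, I, A, D, B]
After 4 (rotate_left(3, 6, k=2)): [G, E, H, J, I, C, F, A, D, B]
After 5 (swap(8, 2)): [G, E, D, J, I, C, F, A, H, B]
After 6 (rotate_left(2, 7, k=4)): [G, E, F, A, D, J, I, C, H, B]

Answer: [G, E, F, A, D, J, I, C, H, B]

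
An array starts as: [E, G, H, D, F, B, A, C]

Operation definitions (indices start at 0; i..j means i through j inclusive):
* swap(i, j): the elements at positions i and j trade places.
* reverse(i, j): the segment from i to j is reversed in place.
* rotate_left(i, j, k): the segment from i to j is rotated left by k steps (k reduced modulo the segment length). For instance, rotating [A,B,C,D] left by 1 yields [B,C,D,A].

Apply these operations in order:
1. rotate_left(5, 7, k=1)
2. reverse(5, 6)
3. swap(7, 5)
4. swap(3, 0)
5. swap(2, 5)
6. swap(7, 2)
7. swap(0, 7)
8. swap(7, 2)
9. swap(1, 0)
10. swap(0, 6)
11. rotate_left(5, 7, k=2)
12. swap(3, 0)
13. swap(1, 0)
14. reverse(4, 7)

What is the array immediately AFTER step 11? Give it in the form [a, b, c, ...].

After 1 (rotate_left(5, 7, k=1)): [E, G, H, D, F, A, C, B]
After 2 (reverse(5, 6)): [E, G, H, D, F, C, A, B]
After 3 (swap(7, 5)): [E, G, H, D, F, B, A, C]
After 4 (swap(3, 0)): [D, G, H, E, F, B, A, C]
After 5 (swap(2, 5)): [D, G, B, E, F, H, A, C]
After 6 (swap(7, 2)): [D, G, C, E, F, H, A, B]
After 7 (swap(0, 7)): [B, G, C, E, F, H, A, D]
After 8 (swap(7, 2)): [B, G, D, E, F, H, A, C]
After 9 (swap(1, 0)): [G, B, D, E, F, H, A, C]
After 10 (swap(0, 6)): [A, B, D, E, F, H, G, C]
After 11 (rotate_left(5, 7, k=2)): [A, B, D, E, F, C, H, G]

Answer: [A, B, D, E, F, C, H, G]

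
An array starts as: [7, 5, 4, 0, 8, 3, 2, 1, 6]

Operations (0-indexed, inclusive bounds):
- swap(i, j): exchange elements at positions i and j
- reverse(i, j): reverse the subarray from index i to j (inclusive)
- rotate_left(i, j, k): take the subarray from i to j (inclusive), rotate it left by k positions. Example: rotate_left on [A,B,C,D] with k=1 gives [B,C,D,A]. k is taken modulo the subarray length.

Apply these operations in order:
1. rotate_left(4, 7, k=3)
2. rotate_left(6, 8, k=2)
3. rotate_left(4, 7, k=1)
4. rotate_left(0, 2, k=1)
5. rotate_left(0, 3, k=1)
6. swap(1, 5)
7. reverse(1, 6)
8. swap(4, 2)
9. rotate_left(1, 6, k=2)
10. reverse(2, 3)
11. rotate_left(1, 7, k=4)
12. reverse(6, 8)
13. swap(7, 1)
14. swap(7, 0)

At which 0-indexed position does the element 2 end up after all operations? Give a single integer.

Answer: 6

Derivation:
After 1 (rotate_left(4, 7, k=3)): [7, 5, 4, 0, 1, 8, 3, 2, 6]
After 2 (rotate_left(6, 8, k=2)): [7, 5, 4, 0, 1, 8, 6, 3, 2]
After 3 (rotate_left(4, 7, k=1)): [7, 5, 4, 0, 8, 6, 3, 1, 2]
After 4 (rotate_left(0, 2, k=1)): [5, 4, 7, 0, 8, 6, 3, 1, 2]
After 5 (rotate_left(0, 3, k=1)): [4, 7, 0, 5, 8, 6, 3, 1, 2]
After 6 (swap(1, 5)): [4, 6, 0, 5, 8, 7, 3, 1, 2]
After 7 (reverse(1, 6)): [4, 3, 7, 8, 5, 0, 6, 1, 2]
After 8 (swap(4, 2)): [4, 3, 5, 8, 7, 0, 6, 1, 2]
After 9 (rotate_left(1, 6, k=2)): [4, 8, 7, 0, 6, 3, 5, 1, 2]
After 10 (reverse(2, 3)): [4, 8, 0, 7, 6, 3, 5, 1, 2]
After 11 (rotate_left(1, 7, k=4)): [4, 3, 5, 1, 8, 0, 7, 6, 2]
After 12 (reverse(6, 8)): [4, 3, 5, 1, 8, 0, 2, 6, 7]
After 13 (swap(7, 1)): [4, 6, 5, 1, 8, 0, 2, 3, 7]
After 14 (swap(7, 0)): [3, 6, 5, 1, 8, 0, 2, 4, 7]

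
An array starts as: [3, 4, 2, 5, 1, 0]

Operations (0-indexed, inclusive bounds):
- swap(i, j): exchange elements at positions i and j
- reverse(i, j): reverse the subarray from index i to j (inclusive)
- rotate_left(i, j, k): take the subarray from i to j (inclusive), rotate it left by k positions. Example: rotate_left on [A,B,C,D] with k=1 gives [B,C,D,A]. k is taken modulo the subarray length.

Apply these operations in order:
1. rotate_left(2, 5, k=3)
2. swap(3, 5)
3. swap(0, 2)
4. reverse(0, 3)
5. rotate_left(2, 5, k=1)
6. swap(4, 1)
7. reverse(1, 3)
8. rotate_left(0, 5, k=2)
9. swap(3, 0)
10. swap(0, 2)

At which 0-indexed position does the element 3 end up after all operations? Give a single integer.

Answer: 0

Derivation:
After 1 (rotate_left(2, 5, k=3)): [3, 4, 0, 2, 5, 1]
After 2 (swap(3, 5)): [3, 4, 0, 1, 5, 2]
After 3 (swap(0, 2)): [0, 4, 3, 1, 5, 2]
After 4 (reverse(0, 3)): [1, 3, 4, 0, 5, 2]
After 5 (rotate_left(2, 5, k=1)): [1, 3, 0, 5, 2, 4]
After 6 (swap(4, 1)): [1, 2, 0, 5, 3, 4]
After 7 (reverse(1, 3)): [1, 5, 0, 2, 3, 4]
After 8 (rotate_left(0, 5, k=2)): [0, 2, 3, 4, 1, 5]
After 9 (swap(3, 0)): [4, 2, 3, 0, 1, 5]
After 10 (swap(0, 2)): [3, 2, 4, 0, 1, 5]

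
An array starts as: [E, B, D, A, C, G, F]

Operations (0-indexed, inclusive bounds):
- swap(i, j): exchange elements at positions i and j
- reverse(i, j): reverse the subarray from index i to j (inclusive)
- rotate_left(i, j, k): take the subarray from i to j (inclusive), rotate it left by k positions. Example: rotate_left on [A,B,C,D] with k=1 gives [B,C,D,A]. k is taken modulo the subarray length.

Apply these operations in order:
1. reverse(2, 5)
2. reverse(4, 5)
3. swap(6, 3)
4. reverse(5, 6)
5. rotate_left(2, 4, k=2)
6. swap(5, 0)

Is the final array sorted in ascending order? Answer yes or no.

After 1 (reverse(2, 5)): [E, B, G, C, A, D, F]
After 2 (reverse(4, 5)): [E, B, G, C, D, A, F]
After 3 (swap(6, 3)): [E, B, G, F, D, A, C]
After 4 (reverse(5, 6)): [E, B, G, F, D, C, A]
After 5 (rotate_left(2, 4, k=2)): [E, B, D, G, F, C, A]
After 6 (swap(5, 0)): [C, B, D, G, F, E, A]

Answer: no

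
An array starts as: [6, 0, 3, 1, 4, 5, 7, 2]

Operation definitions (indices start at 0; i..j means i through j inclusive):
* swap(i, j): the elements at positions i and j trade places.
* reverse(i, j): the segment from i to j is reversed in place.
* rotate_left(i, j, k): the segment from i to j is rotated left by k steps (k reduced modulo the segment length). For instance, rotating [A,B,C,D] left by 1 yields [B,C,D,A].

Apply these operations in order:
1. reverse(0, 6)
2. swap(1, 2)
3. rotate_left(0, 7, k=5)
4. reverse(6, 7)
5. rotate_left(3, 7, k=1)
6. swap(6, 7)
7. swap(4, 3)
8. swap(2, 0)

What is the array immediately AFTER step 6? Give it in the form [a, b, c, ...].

Answer: [0, 6, 2, 4, 5, 3, 7, 1]

Derivation:
After 1 (reverse(0, 6)): [7, 5, 4, 1, 3, 0, 6, 2]
After 2 (swap(1, 2)): [7, 4, 5, 1, 3, 0, 6, 2]
After 3 (rotate_left(0, 7, k=5)): [0, 6, 2, 7, 4, 5, 1, 3]
After 4 (reverse(6, 7)): [0, 6, 2, 7, 4, 5, 3, 1]
After 5 (rotate_left(3, 7, k=1)): [0, 6, 2, 4, 5, 3, 1, 7]
After 6 (swap(6, 7)): [0, 6, 2, 4, 5, 3, 7, 1]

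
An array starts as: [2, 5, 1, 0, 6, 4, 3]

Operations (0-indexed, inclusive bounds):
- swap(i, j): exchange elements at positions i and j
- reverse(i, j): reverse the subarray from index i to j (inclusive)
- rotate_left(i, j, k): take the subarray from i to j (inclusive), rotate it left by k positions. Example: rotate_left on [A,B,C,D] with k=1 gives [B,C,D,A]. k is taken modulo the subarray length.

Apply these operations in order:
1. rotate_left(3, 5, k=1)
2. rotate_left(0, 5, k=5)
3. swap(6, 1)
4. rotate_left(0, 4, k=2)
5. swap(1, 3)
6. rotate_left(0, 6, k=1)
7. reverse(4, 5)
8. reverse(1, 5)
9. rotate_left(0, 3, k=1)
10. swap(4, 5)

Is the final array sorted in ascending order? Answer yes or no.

After 1 (rotate_left(3, 5, k=1)): [2, 5, 1, 6, 4, 0, 3]
After 2 (rotate_left(0, 5, k=5)): [0, 2, 5, 1, 6, 4, 3]
After 3 (swap(6, 1)): [0, 3, 5, 1, 6, 4, 2]
After 4 (rotate_left(0, 4, k=2)): [5, 1, 6, 0, 3, 4, 2]
After 5 (swap(1, 3)): [5, 0, 6, 1, 3, 4, 2]
After 6 (rotate_left(0, 6, k=1)): [0, 6, 1, 3, 4, 2, 5]
After 7 (reverse(4, 5)): [0, 6, 1, 3, 2, 4, 5]
After 8 (reverse(1, 5)): [0, 4, 2, 3, 1, 6, 5]
After 9 (rotate_left(0, 3, k=1)): [4, 2, 3, 0, 1, 6, 5]
After 10 (swap(4, 5)): [4, 2, 3, 0, 6, 1, 5]

Answer: no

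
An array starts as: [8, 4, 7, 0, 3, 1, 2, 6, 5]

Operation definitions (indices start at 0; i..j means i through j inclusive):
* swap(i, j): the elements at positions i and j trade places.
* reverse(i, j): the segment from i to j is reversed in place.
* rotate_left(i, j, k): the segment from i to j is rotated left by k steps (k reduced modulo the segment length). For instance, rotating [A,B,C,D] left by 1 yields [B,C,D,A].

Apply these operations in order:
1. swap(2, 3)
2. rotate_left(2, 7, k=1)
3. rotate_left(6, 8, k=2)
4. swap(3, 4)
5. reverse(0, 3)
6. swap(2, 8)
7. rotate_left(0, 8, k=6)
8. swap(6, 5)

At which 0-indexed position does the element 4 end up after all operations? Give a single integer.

After 1 (swap(2, 3)): [8, 4, 0, 7, 3, 1, 2, 6, 5]
After 2 (rotate_left(2, 7, k=1)): [8, 4, 7, 3, 1, 2, 6, 0, 5]
After 3 (rotate_left(6, 8, k=2)): [8, 4, 7, 3, 1, 2, 5, 6, 0]
After 4 (swap(3, 4)): [8, 4, 7, 1, 3, 2, 5, 6, 0]
After 5 (reverse(0, 3)): [1, 7, 4, 8, 3, 2, 5, 6, 0]
After 6 (swap(2, 8)): [1, 7, 0, 8, 3, 2, 5, 6, 4]
After 7 (rotate_left(0, 8, k=6)): [5, 6, 4, 1, 7, 0, 8, 3, 2]
After 8 (swap(6, 5)): [5, 6, 4, 1, 7, 8, 0, 3, 2]

Answer: 2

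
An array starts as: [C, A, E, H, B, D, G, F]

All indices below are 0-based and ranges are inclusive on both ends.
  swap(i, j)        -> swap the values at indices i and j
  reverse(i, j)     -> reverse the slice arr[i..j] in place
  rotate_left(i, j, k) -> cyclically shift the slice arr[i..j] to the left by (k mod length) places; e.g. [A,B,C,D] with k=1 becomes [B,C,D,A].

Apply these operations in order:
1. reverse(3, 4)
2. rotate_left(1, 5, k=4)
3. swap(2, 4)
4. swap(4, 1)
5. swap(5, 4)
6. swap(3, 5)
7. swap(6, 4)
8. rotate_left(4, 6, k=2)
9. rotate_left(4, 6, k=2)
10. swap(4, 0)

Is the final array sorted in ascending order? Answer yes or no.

Answer: no

Derivation:
After 1 (reverse(3, 4)): [C, A, E, B, H, D, G, F]
After 2 (rotate_left(1, 5, k=4)): [C, D, A, E, B, H, G, F]
After 3 (swap(2, 4)): [C, D, B, E, A, H, G, F]
After 4 (swap(4, 1)): [C, A, B, E, D, H, G, F]
After 5 (swap(5, 4)): [C, A, B, E, H, D, G, F]
After 6 (swap(3, 5)): [C, A, B, D, H, E, G, F]
After 7 (swap(6, 4)): [C, A, B, D, G, E, H, F]
After 8 (rotate_left(4, 6, k=2)): [C, A, B, D, H, G, E, F]
After 9 (rotate_left(4, 6, k=2)): [C, A, B, D, E, H, G, F]
After 10 (swap(4, 0)): [E, A, B, D, C, H, G, F]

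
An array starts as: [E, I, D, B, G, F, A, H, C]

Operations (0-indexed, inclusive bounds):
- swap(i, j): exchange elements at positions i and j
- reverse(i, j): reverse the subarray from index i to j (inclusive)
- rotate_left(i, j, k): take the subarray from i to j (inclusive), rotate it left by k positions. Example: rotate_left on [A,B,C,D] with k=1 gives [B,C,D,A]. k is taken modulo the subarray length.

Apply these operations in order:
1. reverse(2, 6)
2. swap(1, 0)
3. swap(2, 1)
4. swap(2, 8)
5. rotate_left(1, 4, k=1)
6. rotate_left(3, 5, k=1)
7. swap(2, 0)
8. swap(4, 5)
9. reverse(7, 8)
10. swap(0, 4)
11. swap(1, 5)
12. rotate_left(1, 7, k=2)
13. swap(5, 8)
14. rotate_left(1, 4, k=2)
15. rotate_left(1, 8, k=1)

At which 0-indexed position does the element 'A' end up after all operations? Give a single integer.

Answer: 2

Derivation:
After 1 (reverse(2, 6)): [E, I, A, F, G, B, D, H, C]
After 2 (swap(1, 0)): [I, E, A, F, G, B, D, H, C]
After 3 (swap(2, 1)): [I, A, E, F, G, B, D, H, C]
After 4 (swap(2, 8)): [I, A, C, F, G, B, D, H, E]
After 5 (rotate_left(1, 4, k=1)): [I, C, F, G, A, B, D, H, E]
After 6 (rotate_left(3, 5, k=1)): [I, C, F, A, B, G, D, H, E]
After 7 (swap(2, 0)): [F, C, I, A, B, G, D, H, E]
After 8 (swap(4, 5)): [F, C, I, A, G, B, D, H, E]
After 9 (reverse(7, 8)): [F, C, I, A, G, B, D, E, H]
After 10 (swap(0, 4)): [G, C, I, A, F, B, D, E, H]
After 11 (swap(1, 5)): [G, B, I, A, F, C, D, E, H]
After 12 (rotate_left(1, 7, k=2)): [G, A, F, C, D, E, B, I, H]
After 13 (swap(5, 8)): [G, A, F, C, D, H, B, I, E]
After 14 (rotate_left(1, 4, k=2)): [G, C, D, A, F, H, B, I, E]
After 15 (rotate_left(1, 8, k=1)): [G, D, A, F, H, B, I, E, C]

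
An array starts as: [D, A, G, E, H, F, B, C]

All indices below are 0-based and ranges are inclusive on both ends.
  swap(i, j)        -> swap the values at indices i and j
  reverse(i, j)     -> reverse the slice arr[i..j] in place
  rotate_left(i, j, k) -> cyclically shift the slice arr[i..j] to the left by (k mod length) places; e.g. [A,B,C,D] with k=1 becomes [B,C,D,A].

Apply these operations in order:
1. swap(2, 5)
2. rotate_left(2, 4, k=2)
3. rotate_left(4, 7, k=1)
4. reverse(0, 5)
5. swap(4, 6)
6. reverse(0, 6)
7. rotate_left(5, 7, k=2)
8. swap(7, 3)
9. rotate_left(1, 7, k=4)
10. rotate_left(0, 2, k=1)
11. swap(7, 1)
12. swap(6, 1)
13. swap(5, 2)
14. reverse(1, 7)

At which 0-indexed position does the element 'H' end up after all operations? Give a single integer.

Answer: 5

Derivation:
After 1 (swap(2, 5)): [D, A, F, E, H, G, B, C]
After 2 (rotate_left(2, 4, k=2)): [D, A, H, F, E, G, B, C]
After 3 (rotate_left(4, 7, k=1)): [D, A, H, F, G, B, C, E]
After 4 (reverse(0, 5)): [B, G, F, H, A, D, C, E]
After 5 (swap(4, 6)): [B, G, F, H, C, D, A, E]
After 6 (reverse(0, 6)): [A, D, C, H, F, G, B, E]
After 7 (rotate_left(5, 7, k=2)): [A, D, C, H, F, E, G, B]
After 8 (swap(7, 3)): [A, D, C, B, F, E, G, H]
After 9 (rotate_left(1, 7, k=4)): [A, E, G, H, D, C, B, F]
After 10 (rotate_left(0, 2, k=1)): [E, G, A, H, D, C, B, F]
After 11 (swap(7, 1)): [E, F, A, H, D, C, B, G]
After 12 (swap(6, 1)): [E, B, A, H, D, C, F, G]
After 13 (swap(5, 2)): [E, B, C, H, D, A, F, G]
After 14 (reverse(1, 7)): [E, G, F, A, D, H, C, B]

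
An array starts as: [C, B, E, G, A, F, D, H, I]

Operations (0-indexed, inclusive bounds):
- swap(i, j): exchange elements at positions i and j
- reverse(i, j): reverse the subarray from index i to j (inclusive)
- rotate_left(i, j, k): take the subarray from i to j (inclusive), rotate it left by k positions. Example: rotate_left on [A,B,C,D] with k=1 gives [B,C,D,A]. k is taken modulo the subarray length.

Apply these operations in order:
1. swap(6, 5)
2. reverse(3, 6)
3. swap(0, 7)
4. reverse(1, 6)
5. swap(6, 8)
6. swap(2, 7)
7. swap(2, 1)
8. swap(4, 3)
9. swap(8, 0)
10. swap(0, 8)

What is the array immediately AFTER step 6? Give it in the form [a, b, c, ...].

Answer: [H, G, C, D, F, E, I, A, B]

Derivation:
After 1 (swap(6, 5)): [C, B, E, G, A, D, F, H, I]
After 2 (reverse(3, 6)): [C, B, E, F, D, A, G, H, I]
After 3 (swap(0, 7)): [H, B, E, F, D, A, G, C, I]
After 4 (reverse(1, 6)): [H, G, A, D, F, E, B, C, I]
After 5 (swap(6, 8)): [H, G, A, D, F, E, I, C, B]
After 6 (swap(2, 7)): [H, G, C, D, F, E, I, A, B]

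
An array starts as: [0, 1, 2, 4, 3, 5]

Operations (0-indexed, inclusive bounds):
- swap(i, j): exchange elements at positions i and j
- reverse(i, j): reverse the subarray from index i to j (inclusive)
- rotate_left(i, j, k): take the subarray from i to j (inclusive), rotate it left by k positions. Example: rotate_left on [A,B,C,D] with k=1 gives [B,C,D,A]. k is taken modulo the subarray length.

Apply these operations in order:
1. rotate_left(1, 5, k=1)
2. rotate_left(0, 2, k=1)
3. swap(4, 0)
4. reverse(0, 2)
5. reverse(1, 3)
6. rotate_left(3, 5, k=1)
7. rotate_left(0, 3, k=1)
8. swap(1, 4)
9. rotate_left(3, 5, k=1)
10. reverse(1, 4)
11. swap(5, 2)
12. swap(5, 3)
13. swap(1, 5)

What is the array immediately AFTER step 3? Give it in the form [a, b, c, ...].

After 1 (rotate_left(1, 5, k=1)): [0, 2, 4, 3, 5, 1]
After 2 (rotate_left(0, 2, k=1)): [2, 4, 0, 3, 5, 1]
After 3 (swap(4, 0)): [5, 4, 0, 3, 2, 1]

Answer: [5, 4, 0, 3, 2, 1]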